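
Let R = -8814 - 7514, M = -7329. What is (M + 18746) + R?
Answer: -4911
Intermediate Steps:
R = -16328
(M + 18746) + R = (-7329 + 18746) - 16328 = 11417 - 16328 = -4911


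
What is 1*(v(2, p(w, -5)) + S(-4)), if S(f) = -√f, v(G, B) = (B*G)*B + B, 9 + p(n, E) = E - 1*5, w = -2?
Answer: 703 - 2*I ≈ 703.0 - 2.0*I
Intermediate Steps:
p(n, E) = -14 + E (p(n, E) = -9 + (E - 1*5) = -9 + (E - 5) = -9 + (-5 + E) = -14 + E)
v(G, B) = B + G*B² (v(G, B) = G*B² + B = B + G*B²)
1*(v(2, p(w, -5)) + S(-4)) = 1*((-14 - 5)*(1 + (-14 - 5)*2) - √(-4)) = 1*(-19*(1 - 19*2) - 2*I) = 1*(-19*(1 - 38) - 2*I) = 1*(-19*(-37) - 2*I) = 1*(703 - 2*I) = 703 - 2*I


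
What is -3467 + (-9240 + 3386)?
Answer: -9321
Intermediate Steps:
-3467 + (-9240 + 3386) = -3467 - 5854 = -9321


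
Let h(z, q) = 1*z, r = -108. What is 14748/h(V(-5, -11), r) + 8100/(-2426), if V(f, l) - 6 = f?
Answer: 17885274/1213 ≈ 14745.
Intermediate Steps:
V(f, l) = 6 + f
h(z, q) = z
14748/h(V(-5, -11), r) + 8100/(-2426) = 14748/(6 - 5) + 8100/(-2426) = 14748/1 + 8100*(-1/2426) = 14748*1 - 4050/1213 = 14748 - 4050/1213 = 17885274/1213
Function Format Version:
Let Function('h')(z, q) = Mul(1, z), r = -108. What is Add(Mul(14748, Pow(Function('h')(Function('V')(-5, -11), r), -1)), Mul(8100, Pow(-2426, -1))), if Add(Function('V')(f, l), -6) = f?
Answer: Rational(17885274, 1213) ≈ 14745.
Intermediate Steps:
Function('V')(f, l) = Add(6, f)
Function('h')(z, q) = z
Add(Mul(14748, Pow(Function('h')(Function('V')(-5, -11), r), -1)), Mul(8100, Pow(-2426, -1))) = Add(Mul(14748, Pow(Add(6, -5), -1)), Mul(8100, Pow(-2426, -1))) = Add(Mul(14748, Pow(1, -1)), Mul(8100, Rational(-1, 2426))) = Add(Mul(14748, 1), Rational(-4050, 1213)) = Add(14748, Rational(-4050, 1213)) = Rational(17885274, 1213)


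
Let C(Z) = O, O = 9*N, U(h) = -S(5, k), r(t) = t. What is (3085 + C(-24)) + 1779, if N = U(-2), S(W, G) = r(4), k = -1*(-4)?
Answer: 4828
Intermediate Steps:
k = 4
S(W, G) = 4
U(h) = -4 (U(h) = -1*4 = -4)
N = -4
O = -36 (O = 9*(-4) = -36)
C(Z) = -36
(3085 + C(-24)) + 1779 = (3085 - 36) + 1779 = 3049 + 1779 = 4828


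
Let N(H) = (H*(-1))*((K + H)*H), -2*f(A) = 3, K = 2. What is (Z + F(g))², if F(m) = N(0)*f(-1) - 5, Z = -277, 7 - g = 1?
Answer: 79524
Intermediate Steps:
g = 6 (g = 7 - 1*1 = 7 - 1 = 6)
f(A) = -3/2 (f(A) = -½*3 = -3/2)
N(H) = -H²*(2 + H) (N(H) = (H*(-1))*((2 + H)*H) = (-H)*(H*(2 + H)) = -H²*(2 + H))
F(m) = -5 (F(m) = (0²*(-2 - 1*0))*(-3/2) - 5 = (0*(-2 + 0))*(-3/2) - 5 = (0*(-2))*(-3/2) - 5 = 0*(-3/2) - 5 = 0 - 5 = -5)
(Z + F(g))² = (-277 - 5)² = (-282)² = 79524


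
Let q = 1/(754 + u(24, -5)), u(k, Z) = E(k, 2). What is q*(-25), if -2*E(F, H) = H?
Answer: -25/753 ≈ -0.033201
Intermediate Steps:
E(F, H) = -H/2
u(k, Z) = -1 (u(k, Z) = -½*2 = -1)
q = 1/753 (q = 1/(754 - 1) = 1/753 ≈ 0.0013280)
q*(-25) = (1/753)*(-25) = -25/753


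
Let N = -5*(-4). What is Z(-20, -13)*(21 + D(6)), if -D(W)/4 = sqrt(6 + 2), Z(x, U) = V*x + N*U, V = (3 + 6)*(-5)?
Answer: 13440 - 5120*sqrt(2) ≈ 6199.2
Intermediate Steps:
N = 20
V = -45 (V = 9*(-5) = -45)
Z(x, U) = -45*x + 20*U
D(W) = -8*sqrt(2) (D(W) = -4*sqrt(6 + 2) = -8*sqrt(2))
Z(-20, -13)*(21 + D(6)) = (-45*(-20) + 20*(-13))*(21 - 8*sqrt(2)) = (900 - 260)*(21 - 8*sqrt(2)) = 640*(21 - 8*sqrt(2)) = 13440 - 5120*sqrt(2)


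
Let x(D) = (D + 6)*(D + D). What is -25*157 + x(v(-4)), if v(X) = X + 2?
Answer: -3941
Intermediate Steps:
v(X) = 2 + X
x(D) = 2*D*(6 + D) (x(D) = (6 + D)*(2*D) = 2*D*(6 + D))
-25*157 + x(v(-4)) = -25*157 + 2*(2 - 4)*(6 + (2 - 4)) = -3925 + 2*(-2)*(6 - 2) = -3925 + 2*(-2)*4 = -3925 - 16 = -3941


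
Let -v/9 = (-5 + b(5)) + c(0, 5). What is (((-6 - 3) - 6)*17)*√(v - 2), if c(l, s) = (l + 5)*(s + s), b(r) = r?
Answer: -510*I*√113 ≈ -5421.4*I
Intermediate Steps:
c(l, s) = 2*s*(5 + l) (c(l, s) = (5 + l)*(2*s) = 2*s*(5 + l))
v = -450 (v = -9*((-5 + 5) + 2*5*(5 + 0)) = -9*(0 + 2*5*5) = -9*(0 + 50) = -9*50 = -450)
(((-6 - 3) - 6)*17)*√(v - 2) = (((-6 - 3) - 6)*17)*√(-450 - 2) = ((-9 - 6)*17)*√(-452) = (-15*17)*(2*I*√113) = -510*I*√113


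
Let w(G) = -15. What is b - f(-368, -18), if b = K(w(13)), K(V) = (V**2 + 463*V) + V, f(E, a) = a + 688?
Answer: -7405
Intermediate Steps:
f(E, a) = 688 + a
K(V) = V**2 + 464*V
b = -6735 (b = -15*(464 - 15) = -15*449 = -6735)
b - f(-368, -18) = -6735 - (688 - 18) = -6735 - 1*670 = -6735 - 670 = -7405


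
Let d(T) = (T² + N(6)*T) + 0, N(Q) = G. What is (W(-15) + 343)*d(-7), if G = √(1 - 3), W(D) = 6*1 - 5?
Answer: 16856 - 2408*I*√2 ≈ 16856.0 - 3405.4*I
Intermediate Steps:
W(D) = 1 (W(D) = 6 - 5 = 1)
G = I*√2 (G = √(-2) = I*√2 ≈ 1.4142*I)
N(Q) = I*√2
d(T) = T² + I*T*√2 (d(T) = (T² + (I*√2)*T) + 0 = (T² + I*T*√2) + 0 = T² + I*T*√2)
(W(-15) + 343)*d(-7) = (1 + 343)*(-7*(-7 + I*√2)) = 344*(49 - 7*I*√2) = 16856 - 2408*I*√2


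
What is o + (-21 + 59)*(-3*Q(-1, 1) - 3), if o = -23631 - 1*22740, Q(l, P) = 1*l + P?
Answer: -46485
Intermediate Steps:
Q(l, P) = P + l (Q(l, P) = l + P = P + l)
o = -46371 (o = -23631 - 22740 = -46371)
o + (-21 + 59)*(-3*Q(-1, 1) - 3) = -46371 + (-21 + 59)*(-3*(1 - 1) - 3) = -46371 + 38*(-3*0 - 3) = -46371 + 38*(0 - 3) = -46371 + 38*(-3) = -46371 - 114 = -46485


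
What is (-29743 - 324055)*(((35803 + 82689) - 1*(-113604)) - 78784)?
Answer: -54241478976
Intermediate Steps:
(-29743 - 324055)*(((35803 + 82689) - 1*(-113604)) - 78784) = -353798*((118492 + 113604) - 78784) = -353798*(232096 - 78784) = -353798*153312 = -54241478976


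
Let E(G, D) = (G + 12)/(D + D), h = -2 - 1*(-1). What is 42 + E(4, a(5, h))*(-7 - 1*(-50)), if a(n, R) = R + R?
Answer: -130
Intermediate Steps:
h = -1 (h = -2 + 1 = -1)
a(n, R) = 2*R
E(G, D) = (12 + G)/(2*D) (E(G, D) = (12 + G)/((2*D)) = (12 + G)*(1/(2*D)) = (12 + G)/(2*D))
42 + E(4, a(5, h))*(-7 - 1*(-50)) = 42 + ((12 + 4)/(2*((2*(-1)))))*(-7 - 1*(-50)) = 42 + ((½)*16/(-2))*(-7 + 50) = 42 + ((½)*(-½)*16)*43 = 42 - 4*43 = 42 - 172 = -130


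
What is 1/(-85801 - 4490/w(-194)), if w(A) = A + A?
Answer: -194/16643149 ≈ -1.1656e-5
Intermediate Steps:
w(A) = 2*A
1/(-85801 - 4490/w(-194)) = 1/(-85801 - 4490/(2*(-194))) = 1/(-85801 - 4490/(-388)) = 1/(-85801 - 4490*(-1/388)) = 1/(-85801 + 2245/194) = 1/(-16643149/194) = -194/16643149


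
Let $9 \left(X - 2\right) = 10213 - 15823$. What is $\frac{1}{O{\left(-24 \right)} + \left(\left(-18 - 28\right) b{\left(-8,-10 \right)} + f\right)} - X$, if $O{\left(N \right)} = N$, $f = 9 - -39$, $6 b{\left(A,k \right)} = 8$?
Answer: $\frac{208759}{336} \approx 621.31$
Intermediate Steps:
$b{\left(A,k \right)} = \frac{4}{3}$ ($b{\left(A,k \right)} = \frac{1}{6} \cdot 8 = \frac{4}{3}$)
$f = 48$ ($f = 9 + 39 = 48$)
$X = - \frac{1864}{3}$ ($X = 2 + \frac{10213 - 15823}{9} = 2 + \frac{1}{9} \left(-5610\right) = 2 - \frac{1870}{3} = - \frac{1864}{3} \approx -621.33$)
$\frac{1}{O{\left(-24 \right)} + \left(\left(-18 - 28\right) b{\left(-8,-10 \right)} + f\right)} - X = \frac{1}{-24 + \left(\left(-18 - 28\right) \frac{4}{3} + 48\right)} - - \frac{1864}{3} = \frac{1}{-24 + \left(\left(-18 - 28\right) \frac{4}{3} + 48\right)} + \frac{1864}{3} = \frac{1}{-24 + \left(\left(-46\right) \frac{4}{3} + 48\right)} + \frac{1864}{3} = \frac{1}{-24 + \left(- \frac{184}{3} + 48\right)} + \frac{1864}{3} = \frac{1}{-24 - \frac{40}{3}} + \frac{1864}{3} = \frac{1}{- \frac{112}{3}} + \frac{1864}{3} = - \frac{3}{112} + \frac{1864}{3} = \frac{208759}{336}$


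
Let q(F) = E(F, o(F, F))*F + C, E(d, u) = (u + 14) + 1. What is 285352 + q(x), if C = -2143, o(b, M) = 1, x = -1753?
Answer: 255161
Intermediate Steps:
E(d, u) = 15 + u (E(d, u) = (14 + u) + 1 = 15 + u)
q(F) = -2143 + 16*F (q(F) = (15 + 1)*F - 2143 = 16*F - 2143 = -2143 + 16*F)
285352 + q(x) = 285352 + (-2143 + 16*(-1753)) = 285352 + (-2143 - 28048) = 285352 - 30191 = 255161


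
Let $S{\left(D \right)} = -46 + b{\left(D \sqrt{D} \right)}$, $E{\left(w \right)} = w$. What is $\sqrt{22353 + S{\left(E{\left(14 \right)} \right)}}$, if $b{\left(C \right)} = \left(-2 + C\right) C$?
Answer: $\sqrt{25051 - 28 \sqrt{14}} \approx 157.94$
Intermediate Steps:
$b{\left(C \right)} = C \left(-2 + C\right)$
$S{\left(D \right)} = -46 + D^{\frac{3}{2}} \left(-2 + D^{\frac{3}{2}}\right)$ ($S{\left(D \right)} = -46 + D \sqrt{D} \left(-2 + D \sqrt{D}\right) = -46 + D^{\frac{3}{2}} \left(-2 + D^{\frac{3}{2}}\right)$)
$\sqrt{22353 + S{\left(E{\left(14 \right)} \right)}} = \sqrt{22353 - \left(46 - 2744 + 28 \sqrt{14}\right)} = \sqrt{22353 - \left(-2698 + 2 \cdot 14 \sqrt{14}\right)} = \sqrt{22353 - \left(-2698 + 28 \sqrt{14}\right)} = \sqrt{22353 + \left(2698 - 28 \sqrt{14}\right)} = \sqrt{25051 - 28 \sqrt{14}}$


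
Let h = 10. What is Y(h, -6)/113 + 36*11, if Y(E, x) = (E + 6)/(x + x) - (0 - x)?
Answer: 134222/339 ≈ 395.94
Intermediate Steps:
Y(E, x) = x + (6 + E)/(2*x) (Y(E, x) = (6 + E)/((2*x)) - (-1)*x = (6 + E)*(1/(2*x)) + x = (6 + E)/(2*x) + x = x + (6 + E)/(2*x))
Y(h, -6)/113 + 36*11 = ((3 + (-6)² + (½)*10)/(-6))/113 + 36*11 = -(3 + 36 + 5)/6*(1/113) + 396 = -⅙*44*(1/113) + 396 = -22/3*1/113 + 396 = -22/339 + 396 = 134222/339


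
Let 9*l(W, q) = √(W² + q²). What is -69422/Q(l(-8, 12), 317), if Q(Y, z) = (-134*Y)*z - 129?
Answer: -725390478/375309792751 + 106160677776*√13/375309792751 ≈ 1.0179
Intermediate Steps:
l(W, q) = √(W² + q²)/9
Q(Y, z) = -129 - 134*Y*z (Q(Y, z) = -134*Y*z - 129 = -129 - 134*Y*z)
-69422/Q(l(-8, 12), 317) = -69422/(-129 - 134*√((-8)² + 12²)/9*317) = -69422/(-129 - 134*√(64 + 144)/9*317) = -69422/(-129 - 134*√208/9*317) = -69422/(-129 - 134*(4*√13)/9*317) = -69422/(-129 - 134*4*√13/9*317) = -69422/(-129 - 169912*√13/9)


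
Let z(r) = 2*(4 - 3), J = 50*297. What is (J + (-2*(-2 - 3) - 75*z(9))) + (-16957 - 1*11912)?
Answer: -14159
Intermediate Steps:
J = 14850
z(r) = 2 (z(r) = 2*1 = 2)
(J + (-2*(-2 - 3) - 75*z(9))) + (-16957 - 1*11912) = (14850 + (-2*(-2 - 3) - 75*2)) + (-16957 - 1*11912) = (14850 + (-2*(-5) - 150)) + (-16957 - 11912) = (14850 + (10 - 150)) - 28869 = (14850 - 140) - 28869 = 14710 - 28869 = -14159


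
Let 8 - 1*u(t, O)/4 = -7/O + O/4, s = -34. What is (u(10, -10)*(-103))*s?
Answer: 686392/5 ≈ 1.3728e+5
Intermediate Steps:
u(t, O) = 32 - O + 28/O (u(t, O) = 32 - 4*(-7/O + O/4) = 32 + (-O + 28/O) = 32 - O + 28/O)
(u(10, -10)*(-103))*s = ((32 - 1*(-10) + 28/(-10))*(-103))*(-34) = ((32 + 10 + 28*(-⅒))*(-103))*(-34) = ((32 + 10 - 14/5)*(-103))*(-34) = ((196/5)*(-103))*(-34) = -20188/5*(-34) = 686392/5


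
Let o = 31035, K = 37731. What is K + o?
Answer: 68766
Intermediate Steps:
K + o = 37731 + 31035 = 68766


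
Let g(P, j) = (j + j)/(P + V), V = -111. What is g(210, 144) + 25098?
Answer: 276110/11 ≈ 25101.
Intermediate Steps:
g(P, j) = 2*j/(-111 + P) (g(P, j) = (j + j)/(P - 111) = (2*j)/(-111 + P) = 2*j/(-111 + P))
g(210, 144) + 25098 = 2*144/(-111 + 210) + 25098 = 2*144/99 + 25098 = 2*144*(1/99) + 25098 = 32/11 + 25098 = 276110/11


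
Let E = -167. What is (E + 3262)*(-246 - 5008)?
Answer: -16261130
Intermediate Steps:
(E + 3262)*(-246 - 5008) = (-167 + 3262)*(-246 - 5008) = 3095*(-5254) = -16261130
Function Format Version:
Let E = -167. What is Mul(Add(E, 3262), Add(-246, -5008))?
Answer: -16261130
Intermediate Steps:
Mul(Add(E, 3262), Add(-246, -5008)) = Mul(Add(-167, 3262), Add(-246, -5008)) = Mul(3095, -5254) = -16261130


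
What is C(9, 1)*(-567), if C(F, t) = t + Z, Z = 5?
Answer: -3402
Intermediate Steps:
C(F, t) = 5 + t (C(F, t) = t + 5 = 5 + t)
C(9, 1)*(-567) = (5 + 1)*(-567) = 6*(-567) = -3402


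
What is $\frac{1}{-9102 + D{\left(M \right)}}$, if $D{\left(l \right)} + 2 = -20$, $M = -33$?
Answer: $- \frac{1}{9124} \approx -0.0001096$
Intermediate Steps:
$D{\left(l \right)} = -22$ ($D{\left(l \right)} = -2 - 20 = -22$)
$\frac{1}{-9102 + D{\left(M \right)}} = \frac{1}{-9102 - 22} = \frac{1}{-9124} = - \frac{1}{9124}$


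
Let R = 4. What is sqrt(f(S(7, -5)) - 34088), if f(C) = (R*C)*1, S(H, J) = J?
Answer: 2*I*sqrt(8527) ≈ 184.68*I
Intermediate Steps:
f(C) = 4*C (f(C) = (4*C)*1 = 4*C)
sqrt(f(S(7, -5)) - 34088) = sqrt(4*(-5) - 34088) = sqrt(-20 - 34088) = sqrt(-34108) = 2*I*sqrt(8527)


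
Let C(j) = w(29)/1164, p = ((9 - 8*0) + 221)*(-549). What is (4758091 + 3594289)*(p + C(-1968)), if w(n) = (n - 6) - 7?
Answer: -306904578167080/291 ≈ -1.0547e+12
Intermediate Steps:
w(n) = -13 + n (w(n) = (-6 + n) - 7 = -13 + n)
p = -126270 (p = ((9 + 0) + 221)*(-549) = (9 + 221)*(-549) = 230*(-549) = -126270)
C(j) = 4/291 (C(j) = (-13 + 29)/1164 = 16*(1/1164) = 4/291)
(4758091 + 3594289)*(p + C(-1968)) = (4758091 + 3594289)*(-126270 + 4/291) = 8352380*(-36744566/291) = -306904578167080/291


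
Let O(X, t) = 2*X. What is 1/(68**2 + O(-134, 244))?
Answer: 1/4356 ≈ 0.00022957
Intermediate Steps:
1/(68**2 + O(-134, 244)) = 1/(68**2 + 2*(-134)) = 1/(4624 - 268) = 1/4356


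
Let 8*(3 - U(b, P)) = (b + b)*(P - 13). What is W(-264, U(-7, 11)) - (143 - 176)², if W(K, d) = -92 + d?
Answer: -2363/2 ≈ -1181.5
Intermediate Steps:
U(b, P) = 3 - b*(-13 + P)/4 (U(b, P) = 3 - (b + b)*(P - 13)/8 = 3 - 2*b*(-13 + P)/8 = 3 - b*(-13 + P)/4)
W(-264, U(-7, 11)) - (143 - 176)² = (-92 + (3 + (13/4)*(-7) - ¼*11*(-7))) - (143 - 176)² = (-92 + (3 - 91/4 + 77/4)) - 1*(-33)² = (-92 - ½) - 1*1089 = -185/2 - 1089 = -2363/2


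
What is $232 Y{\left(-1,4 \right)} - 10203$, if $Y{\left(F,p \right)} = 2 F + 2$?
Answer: $-10203$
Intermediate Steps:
$Y{\left(F,p \right)} = 2 + 2 F$
$232 Y{\left(-1,4 \right)} - 10203 = 232 \left(2 + 2 \left(-1\right)\right) - 10203 = 232 \left(2 - 2\right) - 10203 = 232 \cdot 0 - 10203 = 0 - 10203 = -10203$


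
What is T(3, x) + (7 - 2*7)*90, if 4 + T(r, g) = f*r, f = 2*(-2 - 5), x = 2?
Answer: -676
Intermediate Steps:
f = -14 (f = 2*(-7) = -14)
T(r, g) = -4 - 14*r
T(3, x) + (7 - 2*7)*90 = (-4 - 14*3) + (7 - 2*7)*90 = (-4 - 42) + (7 - 14)*90 = -46 - 7*90 = -46 - 630 = -676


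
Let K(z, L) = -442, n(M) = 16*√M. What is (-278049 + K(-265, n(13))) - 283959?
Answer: -562450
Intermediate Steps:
(-278049 + K(-265, n(13))) - 283959 = (-278049 - 442) - 283959 = -278491 - 283959 = -562450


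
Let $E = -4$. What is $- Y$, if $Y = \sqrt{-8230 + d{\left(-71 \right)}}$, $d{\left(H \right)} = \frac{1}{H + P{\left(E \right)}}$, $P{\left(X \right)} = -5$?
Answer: $- \frac{i \sqrt{11884139}}{38} \approx - 90.719 i$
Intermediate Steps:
$d{\left(H \right)} = \frac{1}{-5 + H}$ ($d{\left(H \right)} = \frac{1}{H - 5} = \frac{1}{-5 + H}$)
$Y = \frac{i \sqrt{11884139}}{38}$ ($Y = \sqrt{-8230 + \frac{1}{-5 - 71}} = \sqrt{-8230 + \frac{1}{-76}} = \sqrt{-8230 - \frac{1}{76}} = \sqrt{- \frac{625481}{76}} = \frac{i \sqrt{11884139}}{38} \approx 90.719 i$)
$- Y = - \frac{i \sqrt{11884139}}{38}$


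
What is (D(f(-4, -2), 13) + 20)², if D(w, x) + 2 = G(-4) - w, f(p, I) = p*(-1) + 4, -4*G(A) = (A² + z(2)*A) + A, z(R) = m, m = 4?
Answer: 121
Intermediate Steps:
z(R) = 4
G(A) = -5*A/4 - A²/4 (G(A) = -((A² + 4*A) + A)/4 = -(A² + 5*A)/4 = -5*A/4 - A²/4)
f(p, I) = 4 - p (f(p, I) = -p + 4 = 4 - p)
D(w, x) = -1 - w (D(w, x) = -2 + (-¼*(-4)*(5 - 4) - w) = -2 + (-¼*(-4)*1 - w) = -2 + (1 - w) = -1 - w)
(D(f(-4, -2), 13) + 20)² = ((-1 - (4 - 1*(-4))) + 20)² = ((-1 - (4 + 4)) + 20)² = ((-1 - 1*8) + 20)² = ((-1 - 8) + 20)² = (-9 + 20)² = 11² = 121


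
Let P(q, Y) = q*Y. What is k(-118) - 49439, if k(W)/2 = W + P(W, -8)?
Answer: -47787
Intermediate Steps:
P(q, Y) = Y*q
k(W) = -14*W (k(W) = 2*(W - 8*W) = 2*(-7*W) = -14*W)
k(-118) - 49439 = -14*(-118) - 49439 = 1652 - 49439 = -47787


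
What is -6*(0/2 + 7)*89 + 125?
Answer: -3613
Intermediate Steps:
-6*(0/2 + 7)*89 + 125 = -6*(0*(½) + 7)*89 + 125 = -6*(0 + 7)*89 + 125 = -6*7*89 + 125 = -42*89 + 125 = -3738 + 125 = -3613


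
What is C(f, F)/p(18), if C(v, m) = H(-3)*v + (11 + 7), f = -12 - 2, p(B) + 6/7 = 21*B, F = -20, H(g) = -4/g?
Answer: -7/3960 ≈ -0.0017677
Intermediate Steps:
p(B) = -6/7 + 21*B
f = -14
C(v, m) = 18 + 4*v/3 (C(v, m) = (-4/(-3))*v + (11 + 7) = (-4*(-⅓))*v + 18 = 4*v/3 + 18 = 18 + 4*v/3)
C(f, F)/p(18) = (18 + (4/3)*(-14))/(-6/7 + 21*18) = (18 - 56/3)/(-6/7 + 378) = -2/(3*2640/7) = -⅔*7/2640 = -7/3960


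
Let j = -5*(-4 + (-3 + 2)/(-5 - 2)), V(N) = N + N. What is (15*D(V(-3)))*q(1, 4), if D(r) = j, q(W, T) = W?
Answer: 2025/7 ≈ 289.29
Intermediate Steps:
V(N) = 2*N
j = 135/7 (j = -5*(-4 - 1/(-7)) = -5*(-4 - 1*(-1/7)) = -5*(-4 + 1/7) = -5*(-27/7) = 135/7 ≈ 19.286)
D(r) = 135/7
(15*D(V(-3)))*q(1, 4) = (15*(135/7))*1 = (2025/7)*1 = 2025/7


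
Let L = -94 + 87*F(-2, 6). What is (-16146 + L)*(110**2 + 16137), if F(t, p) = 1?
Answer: -456112261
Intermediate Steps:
L = -7 (L = -94 + 87*1 = -94 + 87 = -7)
(-16146 + L)*(110**2 + 16137) = (-16146 - 7)*(110**2 + 16137) = -16153*(12100 + 16137) = -16153*28237 = -456112261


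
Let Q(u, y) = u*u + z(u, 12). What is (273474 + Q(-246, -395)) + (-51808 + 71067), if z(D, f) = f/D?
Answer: 14483207/41 ≈ 3.5325e+5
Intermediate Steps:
Q(u, y) = u² + 12/u (Q(u, y) = u*u + 12/u = u² + 12/u)
(273474 + Q(-246, -395)) + (-51808 + 71067) = (273474 + (12 + (-246)³)/(-246)) + (-51808 + 71067) = (273474 - (12 - 14886936)/246) + 19259 = (273474 - 1/246*(-14886924)) + 19259 = (273474 + 2481154/41) + 19259 = 13693588/41 + 19259 = 14483207/41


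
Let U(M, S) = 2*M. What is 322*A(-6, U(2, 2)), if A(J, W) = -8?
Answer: -2576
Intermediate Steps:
322*A(-6, U(2, 2)) = 322*(-8) = -2576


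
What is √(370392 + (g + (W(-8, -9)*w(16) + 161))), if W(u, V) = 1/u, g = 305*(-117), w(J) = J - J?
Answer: 2*√83717 ≈ 578.68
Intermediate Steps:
w(J) = 0
g = -35685
√(370392 + (g + (W(-8, -9)*w(16) + 161))) = √(370392 + (-35685 + (0/(-8) + 161))) = √(370392 + (-35685 + (-⅛*0 + 161))) = √(370392 + (-35685 + (0 + 161))) = √(370392 + (-35685 + 161)) = √(370392 - 35524) = √334868 = 2*√83717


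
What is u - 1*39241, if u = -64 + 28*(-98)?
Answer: -42049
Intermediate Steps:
u = -2808 (u = -64 - 2744 = -2808)
u - 1*39241 = -2808 - 1*39241 = -2808 - 39241 = -42049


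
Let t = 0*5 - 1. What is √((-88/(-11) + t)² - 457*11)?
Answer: I*√4978 ≈ 70.555*I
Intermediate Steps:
t = -1 (t = 0 - 1 = -1)
√((-88/(-11) + t)² - 457*11) = √((-88/(-11) - 1)² - 457*11) = √((-88*(-1/11) - 1)² - 5027) = √((8 - 1)² - 5027) = √(7² - 5027) = √(49 - 5027) = √(-4978) = I*√4978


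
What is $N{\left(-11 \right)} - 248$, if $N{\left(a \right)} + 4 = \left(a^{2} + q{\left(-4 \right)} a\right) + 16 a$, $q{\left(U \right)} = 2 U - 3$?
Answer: $-186$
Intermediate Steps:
$q{\left(U \right)} = -3 + 2 U$
$N{\left(a \right)} = -4 + a^{2} + 5 a$ ($N{\left(a \right)} = -4 + \left(\left(a^{2} + \left(-3 + 2 \left(-4\right)\right) a\right) + 16 a\right) = -4 + \left(\left(a^{2} + \left(-3 - 8\right) a\right) + 16 a\right) = -4 + \left(\left(a^{2} - 11 a\right) + 16 a\right) = -4 + \left(a^{2} + 5 a\right) = -4 + a^{2} + 5 a$)
$N{\left(-11 \right)} - 248 = \left(-4 + \left(-11\right)^{2} + 5 \left(-11\right)\right) - 248 = \left(-4 + 121 - 55\right) - 248 = 62 - 248 = -186$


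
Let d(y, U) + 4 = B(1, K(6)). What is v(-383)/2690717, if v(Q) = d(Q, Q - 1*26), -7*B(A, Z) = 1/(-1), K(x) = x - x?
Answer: -27/18835019 ≈ -1.4335e-6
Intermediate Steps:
K(x) = 0
B(A, Z) = ⅐ (B(A, Z) = -⅐/(-1) = -⅐*(-1) = ⅐)
d(y, U) = -27/7 (d(y, U) = -4 + ⅐ = -27/7)
v(Q) = -27/7
v(-383)/2690717 = -27/7/2690717 = -27/7*1/2690717 = -27/18835019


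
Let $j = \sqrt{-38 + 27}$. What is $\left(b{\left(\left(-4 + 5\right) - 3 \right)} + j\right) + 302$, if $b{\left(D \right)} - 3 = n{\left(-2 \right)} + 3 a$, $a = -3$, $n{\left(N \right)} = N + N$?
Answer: $292 + i \sqrt{11} \approx 292.0 + 3.3166 i$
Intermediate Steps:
$n{\left(N \right)} = 2 N$
$j = i \sqrt{11}$ ($j = \sqrt{-11} = i \sqrt{11} \approx 3.3166 i$)
$b{\left(D \right)} = -10$ ($b{\left(D \right)} = 3 + \left(2 \left(-2\right) + 3 \left(-3\right)\right) = 3 - 13 = -10$)
$\left(b{\left(\left(-4 + 5\right) - 3 \right)} + j\right) + 302 = \left(-10 + i \sqrt{11}\right) + 302 = 292 + i \sqrt{11}$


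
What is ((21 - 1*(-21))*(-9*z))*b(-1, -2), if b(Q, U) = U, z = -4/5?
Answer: -3024/5 ≈ -604.80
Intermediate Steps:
z = -4/5 (z = -4*1/5 = -4/5 ≈ -0.80000)
((21 - 1*(-21))*(-9*z))*b(-1, -2) = ((21 - 1*(-21))*(-9*(-4/5)))*(-2) = ((21 + 21)*(36/5))*(-2) = (42*(36/5))*(-2) = (1512/5)*(-2) = -3024/5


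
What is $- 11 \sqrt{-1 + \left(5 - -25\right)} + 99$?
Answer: $99 - 11 \sqrt{29} \approx 39.763$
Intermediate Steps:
$- 11 \sqrt{-1 + \left(5 - -25\right)} + 99 = - 11 \sqrt{-1 + \left(5 + 25\right)} + 99 = - 11 \sqrt{-1 + 30} + 99 = - 11 \sqrt{29} + 99 = 99 - 11 \sqrt{29}$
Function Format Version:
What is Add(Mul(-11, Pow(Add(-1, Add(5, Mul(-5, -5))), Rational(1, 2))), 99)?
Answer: Add(99, Mul(-11, Pow(29, Rational(1, 2)))) ≈ 39.763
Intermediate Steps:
Add(Mul(-11, Pow(Add(-1, Add(5, Mul(-5, -5))), Rational(1, 2))), 99) = Add(Mul(-11, Pow(Add(-1, Add(5, 25)), Rational(1, 2))), 99) = Add(Mul(-11, Pow(Add(-1, 30), Rational(1, 2))), 99) = Add(Mul(-11, Pow(29, Rational(1, 2))), 99) = Add(99, Mul(-11, Pow(29, Rational(1, 2))))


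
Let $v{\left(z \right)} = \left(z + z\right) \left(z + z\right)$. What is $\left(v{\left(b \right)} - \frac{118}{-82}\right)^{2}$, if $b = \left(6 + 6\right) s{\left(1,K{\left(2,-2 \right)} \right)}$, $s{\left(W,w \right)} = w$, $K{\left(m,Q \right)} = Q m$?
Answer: $\frac{142819747225}{1681} \approx 8.4961 \cdot 10^{7}$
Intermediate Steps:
$b = -48$ ($b = \left(6 + 6\right) \left(\left(-2\right) 2\right) = 12 \left(-4\right) = -48$)
$v{\left(z \right)} = 4 z^{2}$ ($v{\left(z \right)} = 2 z 2 z = 4 z^{2}$)
$\left(v{\left(b \right)} - \frac{118}{-82}\right)^{2} = \left(4 \left(-48\right)^{2} - \frac{118}{-82}\right)^{2} = \left(4 \cdot 2304 - - \frac{59}{41}\right)^{2} = \left(9216 + \frac{59}{41}\right)^{2} = \left(\frac{377915}{41}\right)^{2} = \frac{142819747225}{1681}$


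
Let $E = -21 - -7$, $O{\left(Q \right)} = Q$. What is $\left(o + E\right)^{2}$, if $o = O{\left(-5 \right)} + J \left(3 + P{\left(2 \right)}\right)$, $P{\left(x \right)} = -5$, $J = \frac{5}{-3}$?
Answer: $\frac{2209}{9} \approx 245.44$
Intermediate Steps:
$J = - \frac{5}{3}$ ($J = 5 \left(- \frac{1}{3}\right) = - \frac{5}{3} \approx -1.6667$)
$E = -14$ ($E = -21 + 7 = -14$)
$o = - \frac{5}{3}$ ($o = -5 - \frac{5 \left(3 - 5\right)}{3} = -5 - - \frac{10}{3} = -5 + \frac{10}{3} = - \frac{5}{3} \approx -1.6667$)
$\left(o + E\right)^{2} = \left(- \frac{5}{3} - 14\right)^{2} = \left(- \frac{47}{3}\right)^{2} = \frac{2209}{9}$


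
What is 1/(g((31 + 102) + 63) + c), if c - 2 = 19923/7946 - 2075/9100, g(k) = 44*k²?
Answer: 49868/84292293271 ≈ 5.9161e-7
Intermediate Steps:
c = 213399/49868 (c = 2 + (19923/7946 - 2075/9100) = 2 + (19923*(1/7946) - 2075*1/9100) = 2 + (687/274 - 83/364) = 2 + 113663/49868 = 213399/49868 ≈ 4.2793)
1/(g((31 + 102) + 63) + c) = 1/(44*((31 + 102) + 63)² + 213399/49868) = 1/(44*(133 + 63)² + 213399/49868) = 1/(44*196² + 213399/49868) = 1/(44*38416 + 213399/49868) = 1/(1690304 + 213399/49868) = 1/(84292293271/49868) = 49868/84292293271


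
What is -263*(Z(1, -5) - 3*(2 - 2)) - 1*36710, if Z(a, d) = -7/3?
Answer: -108289/3 ≈ -36096.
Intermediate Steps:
Z(a, d) = -7/3 (Z(a, d) = -7*⅓ = -7/3)
-263*(Z(1, -5) - 3*(2 - 2)) - 1*36710 = -263*(-7/3 - 3*(2 - 2)) - 1*36710 = -263*(-7/3 - 3*0) - 36710 = -263*(-7/3 - 1*0) - 36710 = -263*(-7/3 + 0) - 36710 = -263*(-7/3) - 36710 = 1841/3 - 36710 = -108289/3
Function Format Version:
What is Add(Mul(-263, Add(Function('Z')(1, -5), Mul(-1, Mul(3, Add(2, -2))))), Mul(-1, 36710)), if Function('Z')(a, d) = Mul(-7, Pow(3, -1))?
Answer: Rational(-108289, 3) ≈ -36096.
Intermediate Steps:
Function('Z')(a, d) = Rational(-7, 3) (Function('Z')(a, d) = Mul(-7, Rational(1, 3)) = Rational(-7, 3))
Add(Mul(-263, Add(Function('Z')(1, -5), Mul(-1, Mul(3, Add(2, -2))))), Mul(-1, 36710)) = Add(Mul(-263, Add(Rational(-7, 3), Mul(-1, Mul(3, Add(2, -2))))), Mul(-1, 36710)) = Add(Mul(-263, Add(Rational(-7, 3), Mul(-1, Mul(3, 0)))), -36710) = Add(Mul(-263, Add(Rational(-7, 3), Mul(-1, 0))), -36710) = Add(Mul(-263, Add(Rational(-7, 3), 0)), -36710) = Add(Mul(-263, Rational(-7, 3)), -36710) = Add(Rational(1841, 3), -36710) = Rational(-108289, 3)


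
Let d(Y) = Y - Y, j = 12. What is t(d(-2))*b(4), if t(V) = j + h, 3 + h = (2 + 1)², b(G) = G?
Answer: 72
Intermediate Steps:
d(Y) = 0
h = 6 (h = -3 + (2 + 1)² = -3 + 3² = -3 + 9 = 6)
t(V) = 18 (t(V) = 12 + 6 = 18)
t(d(-2))*b(4) = 18*4 = 72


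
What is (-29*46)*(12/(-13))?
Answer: 16008/13 ≈ 1231.4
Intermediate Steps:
(-29*46)*(12/(-13)) = -16008*(-1)/13 = -1334*(-12/13) = 16008/13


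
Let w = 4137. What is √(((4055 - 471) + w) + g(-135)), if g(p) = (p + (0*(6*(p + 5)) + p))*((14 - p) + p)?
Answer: √3941 ≈ 62.777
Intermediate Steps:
g(p) = 28*p (g(p) = (p + (0*(6*(5 + p)) + p))*14 = (p + (0*(30 + 6*p) + p))*14 = (p + (0 + p))*14 = (p + p)*14 = (2*p)*14 = 28*p)
√(((4055 - 471) + w) + g(-135)) = √(((4055 - 471) + 4137) + 28*(-135)) = √((3584 + 4137) - 3780) = √(7721 - 3780) = √3941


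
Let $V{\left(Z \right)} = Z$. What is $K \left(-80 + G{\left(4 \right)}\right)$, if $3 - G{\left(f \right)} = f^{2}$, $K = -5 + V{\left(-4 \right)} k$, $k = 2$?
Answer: $1209$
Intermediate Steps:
$K = -13$ ($K = -5 - 8 = -13$)
$G{\left(f \right)} = 3 - f^{2}$
$K \left(-80 + G{\left(4 \right)}\right) = - 13 \left(-80 + \left(3 - 4^{2}\right)\right) = - 13 \left(-80 + \left(3 - 16\right)\right) = - 13 \left(-80 - 13\right) = \left(-13\right) \left(-93\right) = 1209$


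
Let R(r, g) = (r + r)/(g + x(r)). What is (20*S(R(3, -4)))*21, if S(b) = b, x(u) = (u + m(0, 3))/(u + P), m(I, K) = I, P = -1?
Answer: -1008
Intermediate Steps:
x(u) = u/(-1 + u) (x(u) = (u + 0)/(u - 1) = u/(-1 + u))
R(r, g) = 2*r/(g + r/(-1 + r)) (R(r, g) = (r + r)/(g + r/(-1 + r)) = (2*r)/(g + r/(-1 + r)) = 2*r/(g + r/(-1 + r)))
(20*S(R(3, -4)))*21 = (20*(2*3*(-1 + 3)/(3 - 4*(-1 + 3))))*21 = (20*(2*3*2/(3 - 4*2)))*21 = (20*(2*3*2/(3 - 8)))*21 = (20*(2*3*2/(-5)))*21 = (20*(2*3*(-⅕)*2))*21 = (20*(-12/5))*21 = -48*21 = -1008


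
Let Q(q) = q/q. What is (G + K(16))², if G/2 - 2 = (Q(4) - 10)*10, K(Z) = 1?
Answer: 30625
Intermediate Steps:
Q(q) = 1
G = -176 (G = 4 + 2*((1 - 10)*10) = 4 + 2*(-9*10) = 4 + 2*(-90) = 4 - 180 = -176)
(G + K(16))² = (-176 + 1)² = (-175)² = 30625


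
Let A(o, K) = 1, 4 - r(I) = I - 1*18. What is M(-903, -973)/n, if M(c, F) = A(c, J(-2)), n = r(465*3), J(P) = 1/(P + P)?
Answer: -1/1373 ≈ -0.00072833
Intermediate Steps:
J(P) = 1/(2*P)
r(I) = 22 - I (r(I) = 4 - (I - 1*18) = 4 - (I - 18) = 4 - (-18 + I) = 4 + (18 - I) = 22 - I)
n = -1373 (n = 22 - 465*3 = 22 - 1*1395 = 22 - 1395 = -1373)
M(c, F) = 1
M(-903, -973)/n = 1/(-1373) = 1*(-1/1373) = -1/1373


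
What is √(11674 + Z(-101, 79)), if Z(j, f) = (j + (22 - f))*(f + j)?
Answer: 5*√606 ≈ 123.09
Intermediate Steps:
Z(j, f) = (f + j)*(22 + j - f) (Z(j, f) = (22 + j - f)*(f + j) = (f + j)*(22 + j - f))
√(11674 + Z(-101, 79)) = √(11674 + ((-101)² - 1*79² + 22*79 + 22*(-101))) = √(11674 + (10201 - 1*6241 + 1738 - 2222)) = √(11674 + (10201 - 6241 + 1738 - 2222)) = √(11674 + 3476) = √15150 = 5*√606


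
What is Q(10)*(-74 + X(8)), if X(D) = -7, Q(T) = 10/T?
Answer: -81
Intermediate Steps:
Q(10)*(-74 + X(8)) = (10/10)*(-74 - 7) = (10*(1/10))*(-81) = 1*(-81) = -81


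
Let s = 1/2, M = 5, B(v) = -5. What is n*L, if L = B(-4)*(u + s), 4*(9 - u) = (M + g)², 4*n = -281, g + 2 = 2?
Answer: 18265/16 ≈ 1141.6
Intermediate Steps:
g = 0 (g = -2 + 2 = 0)
n = -281/4 (n = (¼)*(-281) = -281/4 ≈ -70.250)
u = 11/4 (u = 9 - (5 + 0)²/4 = 9 - ¼*5² = 9 - ¼*25 = 9 - 25/4 = 11/4 ≈ 2.7500)
s = ½ ≈ 0.50000
L = -65/4 (L = -5*(11/4 + ½) = -5*13/4 = -65/4 ≈ -16.250)
n*L = -281/4*(-65/4) = 18265/16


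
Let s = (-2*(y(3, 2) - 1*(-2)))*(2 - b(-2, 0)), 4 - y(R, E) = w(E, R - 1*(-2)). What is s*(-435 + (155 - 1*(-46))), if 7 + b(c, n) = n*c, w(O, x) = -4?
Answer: 42120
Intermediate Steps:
y(R, E) = 8 (y(R, E) = 4 - 1*(-4) = 4 + 4 = 8)
b(c, n) = -7 + c*n (b(c, n) = -7 + n*c = -7 + c*n)
s = -180 (s = (-2*(8 - 1*(-2)))*(2 - (-7 - 2*0)) = (-2*(8 + 2))*(2 - (-7 + 0)) = (-2*10)*(2 - 1*(-7)) = -20*(2 + 7) = -20*9 = -180)
s*(-435 + (155 - 1*(-46))) = -180*(-435 + (155 - 1*(-46))) = -180*(-435 + (155 + 46)) = -180*(-435 + 201) = -180*(-234) = 42120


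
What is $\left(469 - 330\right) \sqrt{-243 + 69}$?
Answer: $139 i \sqrt{174} \approx 1833.5 i$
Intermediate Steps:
$\left(469 - 330\right) \sqrt{-243 + 69} = 139 \sqrt{-174} = 139 i \sqrt{174}$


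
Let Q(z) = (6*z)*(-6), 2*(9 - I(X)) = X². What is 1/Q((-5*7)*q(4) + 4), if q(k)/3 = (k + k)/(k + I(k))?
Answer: 1/5904 ≈ 0.00016938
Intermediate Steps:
I(X) = 9 - X²/2
q(k) = 6*k/(9 + k - k²/2) (q(k) = 3*((k + k)/(k + (9 - k²/2))) = 3*((2*k)/(9 + k - k²/2)) = 3*(2*k/(9 + k - k²/2)) = 6*k/(9 + k - k²/2))
Q(z) = -36*z
1/Q((-5*7)*q(4) + 4) = 1/(-36*((-5*7)*(12*4/(18 - 1*4² + 2*4)) + 4)) = 1/(-36*(-420*4/(18 - 1*16 + 8) + 4)) = 1/(-36*(-420*4/(18 - 16 + 8) + 4)) = 1/(-36*(-420*4/10 + 4)) = 1/(-36*(-35*24/5 + 4)) = 1/(-36*(-168 + 4)) = 1/(-36*(-164)) = 1/5904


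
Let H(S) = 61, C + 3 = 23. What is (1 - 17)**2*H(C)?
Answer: 15616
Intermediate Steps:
C = 20 (C = -3 + 23 = 20)
(1 - 17)**2*H(C) = (1 - 17)**2*61 = (-16)**2*61 = 256*61 = 15616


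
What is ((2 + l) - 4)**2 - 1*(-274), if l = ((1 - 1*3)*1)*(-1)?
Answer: 274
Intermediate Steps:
l = 2 (l = ((1 - 3)*1)*(-1) = -2*1*(-1) = -2*(-1) = 2)
((2 + l) - 4)**2 - 1*(-274) = ((2 + 2) - 4)**2 - 1*(-274) = (4 - 4)**2 + 274 = 0**2 + 274 = 0 + 274 = 274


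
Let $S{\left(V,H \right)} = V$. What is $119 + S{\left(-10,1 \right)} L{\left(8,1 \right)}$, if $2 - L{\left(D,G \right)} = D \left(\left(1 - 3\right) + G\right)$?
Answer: $19$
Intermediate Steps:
$L{\left(D,G \right)} = 2 - D \left(-2 + G\right)$ ($L{\left(D,G \right)} = 2 - D \left(\left(1 - 3\right) + G\right) = 2 - D \left(-2 + G\right)$)
$119 + S{\left(-10,1 \right)} L{\left(8,1 \right)} = 119 - 10 \left(2 + 2 \cdot 8 - 8 \cdot 1\right) = 119 - 10 \left(2 + 16 - 8\right) = 119 - 100 = 19$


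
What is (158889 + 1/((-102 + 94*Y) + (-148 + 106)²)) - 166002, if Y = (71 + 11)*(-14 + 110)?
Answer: -5275214189/741630 ≈ -7113.0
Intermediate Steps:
Y = 7872 (Y = 82*96 = 7872)
(158889 + 1/((-102 + 94*Y) + (-148 + 106)²)) - 166002 = (158889 + 1/((-102 + 94*7872) + (-148 + 106)²)) - 166002 = (158889 + 1/((-102 + 739968) + (-42)²)) - 166002 = (158889 + 1/(739866 + 1764)) - 166002 = (158889 + 1/741630) - 166002 = 117836849071/741630 - 166002 = -5275214189/741630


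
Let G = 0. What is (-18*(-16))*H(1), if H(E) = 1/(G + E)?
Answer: 288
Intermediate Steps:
H(E) = 1/E (H(E) = 1/(0 + E) = 1/E)
(-18*(-16))*H(1) = -18*(-16)/1 = 288*1 = 288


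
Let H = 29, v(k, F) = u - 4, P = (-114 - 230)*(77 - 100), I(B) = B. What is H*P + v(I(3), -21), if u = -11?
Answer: 229433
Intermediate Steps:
P = 7912 (P = -344*(-23) = 7912)
v(k, F) = -15 (v(k, F) = -11 - 4 = -15)
H*P + v(I(3), -21) = 29*7912 - 15 = 229448 - 15 = 229433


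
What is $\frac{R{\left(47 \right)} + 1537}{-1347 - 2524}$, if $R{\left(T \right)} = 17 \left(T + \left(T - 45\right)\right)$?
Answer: $- \frac{30}{49} \approx -0.61224$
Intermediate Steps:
$R{\left(T \right)} = -765 + 34 T$ ($R{\left(T \right)} = 17 \left(T + \left(-45 + T\right)\right) = 17 \left(-45 + 2 T\right) = -765 + 34 T$)
$\frac{R{\left(47 \right)} + 1537}{-1347 - 2524} = \frac{\left(-765 + 34 \cdot 47\right) + 1537}{-1347 - 2524} = \frac{\left(-765 + 1598\right) + 1537}{-3871} = \left(833 + 1537\right) \left(- \frac{1}{3871}\right) = 2370 \left(- \frac{1}{3871}\right) = - \frac{30}{49}$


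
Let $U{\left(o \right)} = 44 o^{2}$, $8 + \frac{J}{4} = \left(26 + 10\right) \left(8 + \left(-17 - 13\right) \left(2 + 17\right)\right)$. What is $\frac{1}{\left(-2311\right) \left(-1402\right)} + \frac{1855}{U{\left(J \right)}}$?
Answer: $\frac{29440919121}{93441894407290880} \approx 3.1507 \cdot 10^{-7}$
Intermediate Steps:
$J = -80960$ ($J = -32 + 4 \left(26 + 10\right) \left(8 + \left(-17 - 13\right) \left(2 + 17\right)\right) = -32 + 4 \cdot 36 \left(8 - 570\right) = -32 + 4 \cdot 36 \left(-562\right) = -32 + 4 \left(-20232\right) = -32 - 80928 = -80960$)
$\frac{1}{\left(-2311\right) \left(-1402\right)} + \frac{1855}{U{\left(J \right)}} = \frac{1}{\left(-2311\right) \left(-1402\right)} + \frac{1855}{44 \left(-80960\right)^{2}} = \left(- \frac{1}{2311}\right) \left(- \frac{1}{1402}\right) + \frac{1855}{44 \cdot 6554521600} = \frac{1}{3240022} + \frac{1855}{288398950400} = \frac{1}{3240022} + 1855 \cdot \frac{1}{288398950400} = \frac{1}{3240022} + \frac{371}{57679790080} = \frac{29440919121}{93441894407290880}$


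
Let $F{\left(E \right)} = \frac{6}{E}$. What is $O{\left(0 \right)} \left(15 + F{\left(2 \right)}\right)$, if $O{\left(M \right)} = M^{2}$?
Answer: $0$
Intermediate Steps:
$O{\left(0 \right)} \left(15 + F{\left(2 \right)}\right) = 0^{2} \left(15 + \frac{6}{2}\right) = 0 \left(15 + 6 \cdot \frac{1}{2}\right) = 0 \left(15 + 3\right) = 0 \cdot 18 = 0$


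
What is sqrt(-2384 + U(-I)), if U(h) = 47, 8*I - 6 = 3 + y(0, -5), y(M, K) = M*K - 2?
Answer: I*sqrt(2337) ≈ 48.343*I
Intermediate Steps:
y(M, K) = -2 + K*M (y(M, K) = K*M - 2 = -2 + K*M)
I = 7/8 (I = 3/4 + (3 + (-2 - 5*0))/8 = 3/4 + (3 + (-2 + 0))/8 = 3/4 + (3 - 2)/8 = 3/4 + (1/8)*1 = 3/4 + 1/8 = 7/8 ≈ 0.87500)
sqrt(-2384 + U(-I)) = sqrt(-2384 + 47) = sqrt(-2337) = I*sqrt(2337)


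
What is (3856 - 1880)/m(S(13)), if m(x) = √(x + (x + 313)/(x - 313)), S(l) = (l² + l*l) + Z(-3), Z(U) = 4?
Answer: 1976*√306617/10573 ≈ 103.49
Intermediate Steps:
S(l) = 4 + 2*l² (S(l) = (l² + l*l) + 4 = (l² + l²) + 4 = 2*l² + 4 = 4 + 2*l²)
m(x) = √(x + (313 + x)/(-313 + x))
(3856 - 1880)/m(S(13)) = (3856 - 1880)/(√((313 + (4 + 2*13²) + (4 + 2*13²)*(-313 + (4 + 2*13²)))/(-313 + (4 + 2*13²)))) = 1976/(√((313 + (4 + 2*169) + (4 + 2*169)*(-313 + (4 + 2*169)))/(-313 + (4 + 2*169)))) = 1976/(√((313 + (4 + 338) + (4 + 338)*(-313 + (4 + 338)))/(-313 + (4 + 338)))) = 1976/(√((313 + 342 + 342*(-313 + 342))/(-313 + 342))) = 1976/(√((313 + 342 + 342*29)/29)) = 1976/(√((313 + 342 + 9918)/29)) = 1976/(√((1/29)*10573)) = 1976/(√(10573/29)) = 1976/((√306617/29)) = 1976*(√306617/10573) = 1976*√306617/10573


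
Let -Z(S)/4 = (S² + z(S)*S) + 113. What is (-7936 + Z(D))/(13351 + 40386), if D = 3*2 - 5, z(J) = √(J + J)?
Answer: -8392/53737 - 4*√2/53737 ≈ -0.15627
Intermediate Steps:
z(J) = √2*√J (z(J) = √(2*J) = √2*√J)
D = 1 (D = 6 - 5 = 1)
Z(S) = -452 - 4*S² - 4*√2*S^(3/2) (Z(S) = -4*((S² + (√2*√S)*S) + 113) = -4*((S² + √2*S^(3/2)) + 113) = -4*(113 + S² + √2*S^(3/2)) = -452 - 4*S² - 4*√2*S^(3/2))
(-7936 + Z(D))/(13351 + 40386) = (-7936 + (-452 - 4*1² - 4*√2*1^(3/2)))/(13351 + 40386) = (-7936 + (-452 - 4*1 - 4*√2*1))/53737 = (-7936 + (-452 - 4 - 4*√2))*(1/53737) = (-7936 + (-456 - 4*√2))*(1/53737) = (-8392 - 4*√2)*(1/53737) = -8392/53737 - 4*√2/53737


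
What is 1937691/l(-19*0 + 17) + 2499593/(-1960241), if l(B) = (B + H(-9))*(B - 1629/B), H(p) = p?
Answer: -64598598476987/21013783520 ≈ -3074.1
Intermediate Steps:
l(B) = (-9 + B)*(B - 1629/B) (l(B) = (B - 9)*(B - 1629/B) = (-9 + B)*(B - 1629/B))
1937691/l(-19*0 + 17) + 2499593/(-1960241) = 1937691/(-1629 + (-19*0 + 17)² - 9*(-19*0 + 17) + 14661/(-19*0 + 17)) + 2499593/(-1960241) = 1937691/(-1629 + (0 + 17)² - 9*(0 + 17) + 14661/(0 + 17)) + 2499593*(-1/1960241) = 1937691/(-1629 + 17² - 9*17 + 14661/17) - 2499593/1960241 = 1937691/(-1629 + 289 - 153 + 14661*(1/17)) - 2499593/1960241 = 1937691/(-1629 + 289 - 153 + 14661/17) - 2499593/1960241 = 1937691/(-10720/17) - 2499593/1960241 = 1937691*(-17/10720) - 2499593/1960241 = -32940747/10720 - 2499593/1960241 = -64598598476987/21013783520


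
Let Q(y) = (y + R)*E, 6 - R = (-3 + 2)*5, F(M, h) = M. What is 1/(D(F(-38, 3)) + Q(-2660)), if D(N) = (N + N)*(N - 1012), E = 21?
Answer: 1/24171 ≈ 4.1372e-5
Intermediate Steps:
R = 11 (R = 6 - (-3 + 2)*5 = 6 - (-1)*5 = 6 - 1*(-5) = 6 + 5 = 11)
Q(y) = 231 + 21*y (Q(y) = (y + 11)*21 = (11 + y)*21 = 231 + 21*y)
D(N) = 2*N*(-1012 + N) (D(N) = (2*N)*(-1012 + N) = 2*N*(-1012 + N))
1/(D(F(-38, 3)) + Q(-2660)) = 1/(2*(-38)*(-1012 - 38) + (231 + 21*(-2660))) = 1/(2*(-38)*(-1050) + (231 - 55860)) = 1/(79800 - 55629) = 1/24171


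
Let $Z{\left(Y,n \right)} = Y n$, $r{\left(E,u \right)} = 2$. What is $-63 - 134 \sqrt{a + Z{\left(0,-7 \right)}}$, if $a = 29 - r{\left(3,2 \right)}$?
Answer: $-63 - 402 \sqrt{3} \approx -759.28$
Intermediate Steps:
$a = 27$ ($a = 29 - 2 = 27$)
$-63 - 134 \sqrt{a + Z{\left(0,-7 \right)}} = -63 - 134 \sqrt{27 + 0 \left(-7\right)} = -63 - 134 \sqrt{27 + 0} = -63 - 134 \sqrt{27} = -63 - 134 \cdot 3 \sqrt{3} = -63 - 402 \sqrt{3}$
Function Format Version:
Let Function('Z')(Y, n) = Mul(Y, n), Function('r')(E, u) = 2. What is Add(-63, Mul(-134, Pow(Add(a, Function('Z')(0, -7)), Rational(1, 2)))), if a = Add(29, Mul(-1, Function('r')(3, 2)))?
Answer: Add(-63, Mul(-402, Pow(3, Rational(1, 2)))) ≈ -759.28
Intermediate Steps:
a = 27 (a = Add(29, Mul(-1, 2)) = Add(29, -2) = 27)
Add(-63, Mul(-134, Pow(Add(a, Function('Z')(0, -7)), Rational(1, 2)))) = Add(-63, Mul(-134, Pow(Add(27, Mul(0, -7)), Rational(1, 2)))) = Add(-63, Mul(-134, Pow(Add(27, 0), Rational(1, 2)))) = Add(-63, Mul(-134, Pow(27, Rational(1, 2)))) = Add(-63, Mul(-134, Mul(3, Pow(3, Rational(1, 2))))) = Add(-63, Mul(-402, Pow(3, Rational(1, 2))))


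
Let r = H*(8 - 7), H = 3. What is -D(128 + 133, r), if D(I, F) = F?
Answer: -3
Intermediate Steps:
r = 3 (r = 3*(8 - 7) = 3*1 = 3)
-D(128 + 133, r) = -1*3 = -3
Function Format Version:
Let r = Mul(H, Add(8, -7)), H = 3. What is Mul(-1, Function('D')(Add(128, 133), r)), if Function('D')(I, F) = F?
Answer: -3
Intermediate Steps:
r = 3 (r = Mul(3, Add(8, -7)) = Mul(3, 1) = 3)
Mul(-1, Function('D')(Add(128, 133), r)) = Mul(-1, 3) = -3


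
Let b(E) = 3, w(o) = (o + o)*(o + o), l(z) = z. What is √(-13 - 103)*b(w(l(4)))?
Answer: 6*I*√29 ≈ 32.311*I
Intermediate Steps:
w(o) = 4*o² (w(o) = (2*o)*(2*o) = 4*o²)
√(-13 - 103)*b(w(l(4))) = √(-13 - 103)*3 = √(-116)*3 = (2*I*√29)*3 = 6*I*√29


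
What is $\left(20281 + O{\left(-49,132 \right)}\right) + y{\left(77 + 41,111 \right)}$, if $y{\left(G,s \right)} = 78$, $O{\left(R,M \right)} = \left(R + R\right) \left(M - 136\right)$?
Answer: $20751$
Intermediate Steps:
$O{\left(R,M \right)} = 2 R \left(-136 + M\right)$
$\left(20281 + O{\left(-49,132 \right)}\right) + y{\left(77 + 41,111 \right)} = \left(20281 + 2 \left(-49\right) \left(-136 + 132\right)\right) + 78 = \left(20281 + 2 \left(-49\right) \left(-4\right)\right) + 78 = \left(20281 + 392\right) + 78 = 20673 + 78 = 20751$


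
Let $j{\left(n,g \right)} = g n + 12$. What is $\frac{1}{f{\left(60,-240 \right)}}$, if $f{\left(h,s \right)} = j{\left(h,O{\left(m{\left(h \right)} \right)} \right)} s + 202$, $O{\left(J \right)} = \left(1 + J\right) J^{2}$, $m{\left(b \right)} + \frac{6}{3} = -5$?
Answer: $\frac{1}{4230922} \approx 2.3636 \cdot 10^{-7}$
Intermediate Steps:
$m{\left(b \right)} = -7$ ($m{\left(b \right)} = -2 - 5 = -7$)
$O{\left(J \right)} = J^{2} \left(1 + J\right)$
$j{\left(n,g \right)} = 12 + g n$
$f{\left(h,s \right)} = 202 + s \left(12 - 294 h\right)$ ($f{\left(h,s \right)} = \left(12 + \left(-7\right)^{2} \left(1 - 7\right) h\right) s + 202 = \left(12 + 49 \left(-6\right) h\right) s + 202 = \left(12 - 294 h\right) s + 202 = s \left(12 - 294 h\right) + 202 = 202 + s \left(12 - 294 h\right)$)
$\frac{1}{f{\left(60,-240 \right)}} = \frac{1}{202 + 12 \left(-240\right) - 17640 \left(-240\right)} = \frac{1}{202 - 2880 + 4233600} = \frac{1}{4230922}$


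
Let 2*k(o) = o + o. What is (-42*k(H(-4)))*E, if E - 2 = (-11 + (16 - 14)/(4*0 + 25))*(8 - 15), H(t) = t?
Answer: 329448/25 ≈ 13178.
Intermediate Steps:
k(o) = o (k(o) = (o + o)/2 = (2*o)/2 = o)
E = 1961/25 (E = 2 + (-11 + (16 - 14)/(4*0 + 25))*(8 - 15) = 2 + (-11 + 2/(0 + 25))*(-7) = 2 + (-11 + 2/25)*(-7) = 2 - 273/25*(-7) = 2 + 1911/25 = 1961/25 ≈ 78.440)
(-42*k(H(-4)))*E = -42*(-4)*(1961/25) = 168*(1961/25) = 329448/25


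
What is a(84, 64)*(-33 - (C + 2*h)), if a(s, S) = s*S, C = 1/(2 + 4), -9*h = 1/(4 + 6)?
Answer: -2672768/15 ≈ -1.7818e+5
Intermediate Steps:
h = -1/90 (h = -1/(9*(4 + 6)) = -⅑/10 = -⅑*⅒ = -1/90 ≈ -0.011111)
C = ⅙ (C = 1/6 = ⅙ ≈ 0.16667)
a(s, S) = S*s
a(84, 64)*(-33 - (C + 2*h)) = (64*84)*(-33 - (⅙ + 2*(-1/90))) = 5376*(-33 - (⅙ - 1/45)) = 5376*(-33 - 1*13/90) = 5376*(-33 - 13/90) = 5376*(-2983/90) = -2672768/15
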